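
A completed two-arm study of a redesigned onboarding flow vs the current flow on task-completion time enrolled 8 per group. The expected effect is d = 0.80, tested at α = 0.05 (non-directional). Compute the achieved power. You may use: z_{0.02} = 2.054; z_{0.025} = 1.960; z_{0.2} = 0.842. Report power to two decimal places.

For two equal groups, power = Φ(d·√(n/2) − z_{α/2}).
d·√(n/2) = 0.80 × √(8/2) = 0.80 × 2.000 = 1.600.
z_β = 1.600 − 1.960 = -0.360.
Power = Φ(-0.360) = 0.359.

power ≈ 0.36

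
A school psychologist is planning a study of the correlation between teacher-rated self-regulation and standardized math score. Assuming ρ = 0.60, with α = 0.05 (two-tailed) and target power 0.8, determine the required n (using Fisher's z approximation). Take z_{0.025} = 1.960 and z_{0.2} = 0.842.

n = 20

Fisher's z: C = ½·ln((1+r)/(1−r)) = ½·ln(4.0000) = 0.6931.
n = ((z_{α/2} + z_β)/C)² + 3.
(1.960 + 0.842) / 0.6931 = 2.802 / 0.6931 = 4.043.
n = 4.043² + 3 = 16.34 + 3 = 19.3.
Round up.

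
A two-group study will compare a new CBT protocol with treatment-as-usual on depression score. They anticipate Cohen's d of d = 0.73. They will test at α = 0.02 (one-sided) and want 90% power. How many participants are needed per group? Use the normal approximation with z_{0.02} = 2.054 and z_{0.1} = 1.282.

n = 42 per group

For two independent groups with equal n: n = 2·((z_{α} + z_β) / d)².
z_{α} + z_β = 2.054 + 1.282 = 3.336.
n = 2 × (3.336 / 0.73)² = 2 × 4.570² = 2 × 20.88 = 41.8.
Round up to the next whole participant.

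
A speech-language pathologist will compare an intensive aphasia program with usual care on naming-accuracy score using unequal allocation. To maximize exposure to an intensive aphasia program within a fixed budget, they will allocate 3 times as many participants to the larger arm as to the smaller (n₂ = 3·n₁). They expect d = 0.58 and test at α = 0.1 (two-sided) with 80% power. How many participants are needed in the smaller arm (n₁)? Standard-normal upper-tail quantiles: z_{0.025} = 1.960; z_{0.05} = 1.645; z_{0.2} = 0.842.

With allocation ratio k = n₂/n₁ = 3, Var(x̄₁−x̄₂) = σ²(1/n₁ + 1/(k·n₁)) = σ²·(k+1)/(k·n₁).
So n₁ = (1 + 1/k)·((z_{α/2} + z_β)/d)² = 1.333 × (2.487/0.58)².
n₁ = 1.333 × 18.39 = 24.5.
Round up: n₁ = 25, giving n₂ = 3 × 25 = 75.

n₁ = 25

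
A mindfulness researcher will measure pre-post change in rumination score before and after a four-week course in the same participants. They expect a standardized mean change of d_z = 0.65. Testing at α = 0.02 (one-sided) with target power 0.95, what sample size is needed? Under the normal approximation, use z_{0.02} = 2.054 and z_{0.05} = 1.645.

For a paired (one-sample on differences) test: n = ((z_{α} + z_β) / d)².
z_{α} + z_β = 2.054 + 1.645 = 3.699.
n = (3.699 / 0.65)² = 5.691² = 32.38.
Round up.

n = 33 pairs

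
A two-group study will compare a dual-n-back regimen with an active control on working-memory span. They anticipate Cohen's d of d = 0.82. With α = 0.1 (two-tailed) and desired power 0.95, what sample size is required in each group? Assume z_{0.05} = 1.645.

n = 33 per group

For two independent groups with equal n: n = 2·((z_{α/2} + z_β) / d)².
z_{α/2} + z_β = 1.645 + 1.645 = 3.290.
n = 2 × (3.290 / 0.82)² = 2 × 4.012² = 2 × 16.10 = 32.2.
Round up to the next whole participant.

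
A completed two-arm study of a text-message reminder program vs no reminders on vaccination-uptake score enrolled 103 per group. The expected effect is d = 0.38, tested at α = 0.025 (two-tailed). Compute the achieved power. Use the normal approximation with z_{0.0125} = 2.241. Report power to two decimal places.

power ≈ 0.69

For two equal groups, power = Φ(d·√(n/2) − z_{α/2}).
d·√(n/2) = 0.38 × √(103/2) = 0.38 × 7.176 = 2.727.
z_β = 2.727 − 2.241 = 0.486.
Power = Φ(0.486) = 0.687.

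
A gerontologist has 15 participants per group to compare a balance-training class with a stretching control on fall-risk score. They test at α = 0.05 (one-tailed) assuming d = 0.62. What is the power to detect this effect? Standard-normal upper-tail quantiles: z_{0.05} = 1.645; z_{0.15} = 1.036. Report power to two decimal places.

For two equal groups, power = Φ(d·√(n/2) − z_{α}).
d·√(n/2) = 0.62 × √(15/2) = 0.62 × 2.739 = 1.698.
z_β = 1.698 − 1.645 = 0.053.
Power = Φ(0.053) = 0.521.

power ≈ 0.52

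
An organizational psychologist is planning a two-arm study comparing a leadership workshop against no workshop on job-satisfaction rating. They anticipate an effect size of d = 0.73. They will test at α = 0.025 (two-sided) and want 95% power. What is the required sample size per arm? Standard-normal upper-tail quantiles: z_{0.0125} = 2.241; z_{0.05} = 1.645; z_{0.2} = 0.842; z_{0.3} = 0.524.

For two independent groups with equal n: n = 2·((z_{α/2} + z_β) / d)².
z_{α/2} + z_β = 2.241 + 1.645 = 3.886.
n = 2 × (3.886 / 0.73)² = 2 × 5.323² = 2 × 28.34 = 56.7.
Round up to the next whole participant.

n = 57 per group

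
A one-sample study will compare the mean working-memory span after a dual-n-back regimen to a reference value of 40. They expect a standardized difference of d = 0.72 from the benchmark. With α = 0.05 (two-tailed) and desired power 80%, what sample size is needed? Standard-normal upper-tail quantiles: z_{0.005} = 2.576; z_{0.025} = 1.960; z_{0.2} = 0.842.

For a one-sample test: n = ((z_{α/2} + z_β) / d)².
z_{α/2} + z_β = 1.960 + 0.842 = 2.802.
n = (2.802 / 0.72)² = 3.892² = 15.15.
Round up.

n = 16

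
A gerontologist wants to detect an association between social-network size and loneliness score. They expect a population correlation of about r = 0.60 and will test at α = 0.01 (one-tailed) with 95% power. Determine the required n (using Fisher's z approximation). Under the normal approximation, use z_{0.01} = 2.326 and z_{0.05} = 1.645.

n = 36

Fisher's z: C = ½·ln((1+r)/(1−r)) = ½·ln(4.0000) = 0.6931.
n = ((z_{α} + z_β)/C)² + 3.
(2.326 + 1.645) / 0.6931 = 3.971 / 0.6931 = 5.729.
n = 5.729² + 3 = 32.83 + 3 = 35.8.
Round up.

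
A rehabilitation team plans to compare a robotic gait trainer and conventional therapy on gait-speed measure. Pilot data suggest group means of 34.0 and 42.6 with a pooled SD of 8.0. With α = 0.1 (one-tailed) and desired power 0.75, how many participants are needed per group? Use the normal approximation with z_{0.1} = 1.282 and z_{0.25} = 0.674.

n = 7 per group

Cohen's d = |M₁ − M₂| / SD_pooled = |34.0 − 42.6| / 8.0 = 8.6 / 8.0 = 1.075.
For two independent groups with equal n: n = 2·((z_{α} + z_β) / d)².
z_{α} + z_β = 1.282 + 0.674 = 1.956.
n = 2 × (1.956 / 1.075)² = 2 × 1.820² = 2 × 3.31 = 6.6.
Round up to the next whole participant.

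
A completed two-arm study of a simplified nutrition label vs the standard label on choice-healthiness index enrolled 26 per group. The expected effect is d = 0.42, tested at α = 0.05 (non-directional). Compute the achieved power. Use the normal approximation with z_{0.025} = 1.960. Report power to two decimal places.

power ≈ 0.33

For two equal groups, power = Φ(d·√(n/2) − z_{α/2}).
d·√(n/2) = 0.42 × √(26/2) = 0.42 × 3.606 = 1.514.
z_β = 1.514 − 1.960 = -0.446.
Power = Φ(-0.446) = 0.328.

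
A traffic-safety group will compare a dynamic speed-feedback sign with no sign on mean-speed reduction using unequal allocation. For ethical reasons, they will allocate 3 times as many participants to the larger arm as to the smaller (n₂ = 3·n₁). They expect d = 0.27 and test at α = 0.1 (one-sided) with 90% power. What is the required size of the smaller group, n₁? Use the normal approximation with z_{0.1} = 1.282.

With allocation ratio k = n₂/n₁ = 3, Var(x̄₁−x̄₂) = σ²(1/n₁ + 1/(k·n₁)) = σ²·(k+1)/(k·n₁).
So n₁ = (1 + 1/k)·((z_{α} + z_β)/d)² = 1.333 × (2.564/0.27)².
n₁ = 1.333 × 90.18 = 120.2.
Round up: n₁ = 121, giving n₂ = 3 × 121 = 363.

n₁ = 121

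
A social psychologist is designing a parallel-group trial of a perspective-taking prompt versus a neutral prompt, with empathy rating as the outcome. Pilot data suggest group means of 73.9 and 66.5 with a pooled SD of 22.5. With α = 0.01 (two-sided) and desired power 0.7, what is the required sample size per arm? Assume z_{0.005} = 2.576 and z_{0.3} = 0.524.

n = 178 per group

Cohen's d = |M₁ − M₂| / SD_pooled = |73.9 − 66.5| / 22.5 = 7.4 / 22.5 = 0.329.
For two independent groups with equal n: n = 2·((z_{α/2} + z_β) / d)².
z_{α/2} + z_β = 2.576 + 0.524 = 3.100.
n = 2 × (3.100 / 0.329)² = 2 × 9.422² = 2 × 88.78 = 177.6.
Round up to the next whole participant.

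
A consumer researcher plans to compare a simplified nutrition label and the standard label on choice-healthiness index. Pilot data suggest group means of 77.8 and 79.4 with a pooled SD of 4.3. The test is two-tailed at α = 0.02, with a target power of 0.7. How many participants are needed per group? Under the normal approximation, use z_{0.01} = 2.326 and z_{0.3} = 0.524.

n = 118 per group

Cohen's d = |M₁ − M₂| / SD_pooled = |77.8 − 79.4| / 4.3 = 1.6 / 4.3 = 0.372.
For two independent groups with equal n: n = 2·((z_{α/2} + z_β) / d)².
z_{α/2} + z_β = 2.326 + 0.524 = 2.850.
n = 2 × (2.850 / 0.372)² = 2 × 7.661² = 2 × 58.70 = 117.4.
Round up to the next whole participant.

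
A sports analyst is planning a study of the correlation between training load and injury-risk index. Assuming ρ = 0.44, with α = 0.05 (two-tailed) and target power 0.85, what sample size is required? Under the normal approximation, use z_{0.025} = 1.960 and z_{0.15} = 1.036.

Fisher's z: C = ½·ln((1+r)/(1−r)) = ½·ln(2.5714) = 0.4722.
n = ((z_{α/2} + z_β)/C)² + 3.
(1.960 + 1.036) / 0.4722 = 2.996 / 0.4722 = 6.345.
n = 6.345² + 3 = 40.26 + 3 = 43.3.
Round up.

n = 44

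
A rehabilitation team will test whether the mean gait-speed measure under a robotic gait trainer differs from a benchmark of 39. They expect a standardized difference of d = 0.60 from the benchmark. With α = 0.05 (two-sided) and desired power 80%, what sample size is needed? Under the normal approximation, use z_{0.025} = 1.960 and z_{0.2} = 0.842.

For a one-sample test: n = ((z_{α/2} + z_β) / d)².
z_{α/2} + z_β = 1.960 + 0.842 = 2.802.
n = (2.802 / 0.60)² = 4.670² = 21.81.
Round up.

n = 22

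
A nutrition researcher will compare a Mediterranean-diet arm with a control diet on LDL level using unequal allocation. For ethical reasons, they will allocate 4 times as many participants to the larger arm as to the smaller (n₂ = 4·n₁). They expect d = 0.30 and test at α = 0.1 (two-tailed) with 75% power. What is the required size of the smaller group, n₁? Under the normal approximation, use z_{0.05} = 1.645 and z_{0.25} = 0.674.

n₁ = 75

With allocation ratio k = n₂/n₁ = 4, Var(x̄₁−x̄₂) = σ²(1/n₁ + 1/(k·n₁)) = σ²·(k+1)/(k·n₁).
So n₁ = (1 + 1/k)·((z_{α/2} + z_β)/d)² = 1.250 × (2.319/0.30)².
n₁ = 1.250 × 59.75 = 74.7.
Round up: n₁ = 75, giving n₂ = 4 × 75 = 300.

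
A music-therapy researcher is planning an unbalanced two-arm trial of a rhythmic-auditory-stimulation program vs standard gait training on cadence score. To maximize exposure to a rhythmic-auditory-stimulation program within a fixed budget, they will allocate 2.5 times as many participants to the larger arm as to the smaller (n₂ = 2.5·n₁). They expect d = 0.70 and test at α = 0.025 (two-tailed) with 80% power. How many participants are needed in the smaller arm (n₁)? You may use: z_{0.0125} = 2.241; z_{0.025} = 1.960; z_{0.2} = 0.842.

n₁ = 28

With allocation ratio k = n₂/n₁ = 2.5, Var(x̄₁−x̄₂) = σ²(1/n₁ + 1/(k·n₁)) = σ²·(k+1)/(k·n₁).
So n₁ = (1 + 1/k)·((z_{α/2} + z_β)/d)² = 1.400 × (3.083/0.70)².
n₁ = 1.400 × 19.40 = 27.2.
Round up: n₁ = 28, giving n₂ = 2.5 × 28 = 70.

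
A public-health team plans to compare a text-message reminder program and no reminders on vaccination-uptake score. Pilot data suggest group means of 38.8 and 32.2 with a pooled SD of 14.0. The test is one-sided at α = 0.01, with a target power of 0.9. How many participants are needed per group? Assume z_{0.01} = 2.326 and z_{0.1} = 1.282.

Cohen's d = |M₁ − M₂| / SD_pooled = |38.8 − 32.2| / 14.0 = 6.6 / 14.0 = 0.471.
For two independent groups with equal n: n = 2·((z_{α} + z_β) / d)².
z_{α} + z_β = 2.326 + 1.282 = 3.608.
n = 2 × (3.608 / 0.471)² = 2 × 7.660² = 2 × 58.68 = 117.4.
Round up to the next whole participant.

n = 118 per group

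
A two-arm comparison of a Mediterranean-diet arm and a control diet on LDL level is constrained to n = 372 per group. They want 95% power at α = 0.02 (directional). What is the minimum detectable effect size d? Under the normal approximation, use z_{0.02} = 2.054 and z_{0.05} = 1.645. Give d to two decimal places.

d_min ≈ 0.27

For two independent groups of n = 372 each: d_min = (z_{α} + z_β)·√(2/n).
z-sum = 2.054 + 1.645 = 3.699.
d_min = 3.699 × √(2/372) = 3.699 × 0.0733 = 0.271.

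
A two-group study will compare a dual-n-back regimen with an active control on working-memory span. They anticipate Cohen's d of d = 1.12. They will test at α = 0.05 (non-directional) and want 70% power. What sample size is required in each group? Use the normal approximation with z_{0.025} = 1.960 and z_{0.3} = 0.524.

For two independent groups with equal n: n = 2·((z_{α/2} + z_β) / d)².
z_{α/2} + z_β = 1.960 + 0.524 = 2.484.
n = 2 × (2.484 / 1.12)² = 2 × 2.218² = 2 × 4.92 = 9.8.
Round up to the next whole participant.

n = 10 per group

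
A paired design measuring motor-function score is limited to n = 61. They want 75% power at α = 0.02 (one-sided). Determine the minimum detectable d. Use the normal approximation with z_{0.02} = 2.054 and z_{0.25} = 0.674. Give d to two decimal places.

For a single sample (or paired design) of n = 61: d_min = (z_{α} + z_β)/√n.
z-sum = 2.054 + 0.674 = 2.728.
d_min = 2.728 / √61 = 2.728 / 7.810 = 0.349.

d_min ≈ 0.35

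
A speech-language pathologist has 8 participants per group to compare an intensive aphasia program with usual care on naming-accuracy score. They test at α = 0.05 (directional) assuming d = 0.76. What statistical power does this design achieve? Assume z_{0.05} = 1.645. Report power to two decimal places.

power ≈ 0.45

For two equal groups, power = Φ(d·√(n/2) − z_{α}).
d·√(n/2) = 0.76 × √(8/2) = 0.76 × 2.000 = 1.520.
z_β = 1.520 − 1.645 = -0.125.
Power = Φ(-0.125) = 0.450.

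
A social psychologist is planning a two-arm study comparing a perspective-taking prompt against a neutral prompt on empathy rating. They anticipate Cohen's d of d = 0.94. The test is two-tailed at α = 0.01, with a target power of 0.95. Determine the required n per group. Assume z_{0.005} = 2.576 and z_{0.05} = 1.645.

For two independent groups with equal n: n = 2·((z_{α/2} + z_β) / d)².
z_{α/2} + z_β = 2.576 + 1.645 = 4.221.
n = 2 × (4.221 / 0.94)² = 2 × 4.490² = 2 × 20.16 = 40.3.
Round up to the next whole participant.

n = 41 per group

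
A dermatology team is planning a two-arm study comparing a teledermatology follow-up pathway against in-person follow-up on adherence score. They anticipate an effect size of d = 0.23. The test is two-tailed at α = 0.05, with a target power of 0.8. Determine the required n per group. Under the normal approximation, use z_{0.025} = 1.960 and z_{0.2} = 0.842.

n = 297 per group

For two independent groups with equal n: n = 2·((z_{α/2} + z_β) / d)².
z_{α/2} + z_β = 1.960 + 0.842 = 2.802.
n = 2 × (2.802 / 0.23)² = 2 × 12.183² = 2 × 148.42 = 296.8.
Round up to the next whole participant.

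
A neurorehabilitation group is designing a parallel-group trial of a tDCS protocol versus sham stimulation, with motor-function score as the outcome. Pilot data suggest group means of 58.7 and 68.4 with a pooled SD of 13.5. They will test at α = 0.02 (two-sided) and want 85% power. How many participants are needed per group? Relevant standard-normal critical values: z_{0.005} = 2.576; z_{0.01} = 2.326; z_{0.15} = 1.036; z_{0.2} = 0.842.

n = 44 per group

Cohen's d = |M₁ − M₂| / SD_pooled = |58.7 − 68.4| / 13.5 = 9.7 / 13.5 = 0.719.
For two independent groups with equal n: n = 2·((z_{α/2} + z_β) / d)².
z_{α/2} + z_β = 2.326 + 1.036 = 3.362.
n = 2 × (3.362 / 0.719)² = 2 × 4.676² = 2 × 21.86 = 43.7.
Round up to the next whole participant.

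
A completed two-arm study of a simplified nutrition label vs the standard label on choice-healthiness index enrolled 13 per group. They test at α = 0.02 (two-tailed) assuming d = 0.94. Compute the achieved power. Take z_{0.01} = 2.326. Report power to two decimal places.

power ≈ 0.53

For two equal groups, power = Φ(d·√(n/2) − z_{α/2}).
d·√(n/2) = 0.94 × √(13/2) = 0.94 × 2.550 = 2.397.
z_β = 2.397 − 2.326 = 0.071.
Power = Φ(0.071) = 0.528.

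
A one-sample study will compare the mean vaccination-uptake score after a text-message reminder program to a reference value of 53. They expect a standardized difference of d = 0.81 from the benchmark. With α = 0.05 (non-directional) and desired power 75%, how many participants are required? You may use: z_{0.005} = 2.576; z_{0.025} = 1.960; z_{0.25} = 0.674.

n = 11

For a one-sample test: n = ((z_{α/2} + z_β) / d)².
z_{α/2} + z_β = 1.960 + 0.674 = 2.634.
n = (2.634 / 0.81)² = 3.252² = 10.57.
Round up.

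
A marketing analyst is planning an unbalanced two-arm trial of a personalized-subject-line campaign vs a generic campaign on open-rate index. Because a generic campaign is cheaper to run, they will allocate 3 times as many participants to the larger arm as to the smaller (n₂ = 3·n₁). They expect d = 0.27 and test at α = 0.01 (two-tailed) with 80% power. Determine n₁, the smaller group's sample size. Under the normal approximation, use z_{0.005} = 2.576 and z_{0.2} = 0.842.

With allocation ratio k = n₂/n₁ = 3, Var(x̄₁−x̄₂) = σ²(1/n₁ + 1/(k·n₁)) = σ²·(k+1)/(k·n₁).
So n₁ = (1 + 1/k)·((z_{α/2} + z_β)/d)² = 1.333 × (3.418/0.27)².
n₁ = 1.333 × 160.26 = 213.7.
Round up: n₁ = 214, giving n₂ = 3 × 214 = 642.

n₁ = 214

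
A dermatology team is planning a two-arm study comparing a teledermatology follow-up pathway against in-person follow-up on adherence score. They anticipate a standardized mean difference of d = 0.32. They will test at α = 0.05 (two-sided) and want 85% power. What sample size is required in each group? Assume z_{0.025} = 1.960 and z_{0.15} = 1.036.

n = 176 per group

For two independent groups with equal n: n = 2·((z_{α/2} + z_β) / d)².
z_{α/2} + z_β = 1.960 + 1.036 = 2.996.
n = 2 × (2.996 / 0.32)² = 2 × 9.362² = 2 × 87.66 = 175.3.
Round up to the next whole participant.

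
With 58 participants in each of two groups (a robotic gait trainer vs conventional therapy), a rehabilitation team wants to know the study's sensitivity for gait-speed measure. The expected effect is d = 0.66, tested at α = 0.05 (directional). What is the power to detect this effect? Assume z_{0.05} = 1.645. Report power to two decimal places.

power ≈ 0.97

For two equal groups, power = Φ(d·√(n/2) − z_{α}).
d·√(n/2) = 0.66 × √(58/2) = 0.66 × 5.385 = 3.554.
z_β = 3.554 − 1.645 = 1.909.
Power = Φ(1.909) = 0.972.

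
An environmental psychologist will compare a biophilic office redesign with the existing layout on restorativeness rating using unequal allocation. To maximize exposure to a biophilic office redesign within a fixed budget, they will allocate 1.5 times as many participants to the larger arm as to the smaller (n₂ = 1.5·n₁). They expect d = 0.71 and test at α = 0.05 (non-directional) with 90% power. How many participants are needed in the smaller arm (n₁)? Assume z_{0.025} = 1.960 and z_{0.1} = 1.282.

With allocation ratio k = n₂/n₁ = 1.5, Var(x̄₁−x̄₂) = σ²(1/n₁ + 1/(k·n₁)) = σ²·(k+1)/(k·n₁).
So n₁ = (1 + 1/k)·((z_{α/2} + z_β)/d)² = 1.667 × (3.242/0.71)².
n₁ = 1.667 × 20.85 = 34.8.
Round up: n₁ = 35, giving n₂ = ⌈1.5 × 35⌉ = ⌈52.5⌉ = 53.

n₁ = 35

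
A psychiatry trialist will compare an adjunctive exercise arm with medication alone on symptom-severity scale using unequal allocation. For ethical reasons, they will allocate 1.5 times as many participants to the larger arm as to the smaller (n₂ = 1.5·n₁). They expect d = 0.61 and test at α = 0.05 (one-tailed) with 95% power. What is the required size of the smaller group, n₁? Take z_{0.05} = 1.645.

n₁ = 49

With allocation ratio k = n₂/n₁ = 1.5, Var(x̄₁−x̄₂) = σ²(1/n₁ + 1/(k·n₁)) = σ²·(k+1)/(k·n₁).
So n₁ = (1 + 1/k)·((z_{α} + z_β)/d)² = 1.667 × (3.290/0.61)².
n₁ = 1.667 × 29.09 = 48.5.
Round up: n₁ = 49, giving n₂ = ⌈1.5 × 49⌉ = ⌈73.5⌉ = 74.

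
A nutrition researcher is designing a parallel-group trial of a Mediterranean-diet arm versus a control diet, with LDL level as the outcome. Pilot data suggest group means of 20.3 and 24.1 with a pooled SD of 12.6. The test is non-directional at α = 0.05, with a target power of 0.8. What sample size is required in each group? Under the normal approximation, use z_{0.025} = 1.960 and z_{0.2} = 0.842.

Cohen's d = |M₁ − M₂| / SD_pooled = |20.3 − 24.1| / 12.6 = 3.8 / 12.6 = 0.302.
For two independent groups with equal n: n = 2·((z_{α/2} + z_β) / d)².
z_{α/2} + z_β = 1.960 + 0.842 = 2.802.
n = 2 × (2.802 / 0.302)² = 2 × 9.278² = 2 × 86.08 = 172.2.
Round up to the next whole participant.

n = 173 per group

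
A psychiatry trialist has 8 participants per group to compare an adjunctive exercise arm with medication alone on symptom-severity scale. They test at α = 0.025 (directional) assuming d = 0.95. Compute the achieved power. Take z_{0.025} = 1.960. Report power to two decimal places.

For two equal groups, power = Φ(d·√(n/2) − z_{α}).
d·√(n/2) = 0.95 × √(8/2) = 0.95 × 2.000 = 1.900.
z_β = 1.900 − 1.960 = -0.060.
Power = Φ(-0.060) = 0.476.

power ≈ 0.48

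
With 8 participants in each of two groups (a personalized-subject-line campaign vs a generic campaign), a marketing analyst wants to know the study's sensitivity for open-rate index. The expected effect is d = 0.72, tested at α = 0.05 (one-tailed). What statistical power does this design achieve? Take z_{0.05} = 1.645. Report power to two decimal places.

For two equal groups, power = Φ(d·√(n/2) − z_{α}).
d·√(n/2) = 0.72 × √(8/2) = 0.72 × 2.000 = 1.440.
z_β = 1.440 − 1.645 = -0.205.
Power = Φ(-0.205) = 0.419.

power ≈ 0.42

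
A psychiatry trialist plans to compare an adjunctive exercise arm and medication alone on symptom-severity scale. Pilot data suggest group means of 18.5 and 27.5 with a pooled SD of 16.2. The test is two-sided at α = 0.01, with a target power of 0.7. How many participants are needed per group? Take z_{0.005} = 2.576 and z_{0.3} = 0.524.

n = 63 per group

Cohen's d = |M₁ − M₂| / SD_pooled = |18.5 − 27.5| / 16.2 = 9.0 / 16.2 = 0.556.
For two independent groups with equal n: n = 2·((z_{α/2} + z_β) / d)².
z_{α/2} + z_β = 2.576 + 0.524 = 3.100.
n = 2 × (3.100 / 0.556)² = 2 × 5.576² = 2 × 31.09 = 62.2.
Round up to the next whole participant.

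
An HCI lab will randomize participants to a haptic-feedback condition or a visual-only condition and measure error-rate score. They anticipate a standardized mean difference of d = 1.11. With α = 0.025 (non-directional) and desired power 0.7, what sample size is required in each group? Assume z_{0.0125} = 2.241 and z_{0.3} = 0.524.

For two independent groups with equal n: n = 2·((z_{α/2} + z_β) / d)².
z_{α/2} + z_β = 2.241 + 0.524 = 2.765.
n = 2 × (2.765 / 1.11)² = 2 × 2.491² = 2 × 6.21 = 12.4.
Round up to the next whole participant.

n = 13 per group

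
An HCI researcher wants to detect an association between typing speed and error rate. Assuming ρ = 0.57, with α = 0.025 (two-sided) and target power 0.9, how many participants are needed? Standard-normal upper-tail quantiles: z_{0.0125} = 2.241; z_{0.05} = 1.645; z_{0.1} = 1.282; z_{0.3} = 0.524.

Fisher's z: C = ½·ln((1+r)/(1−r)) = ½·ln(3.6512) = 0.6475.
n = ((z_{α/2} + z_β)/C)² + 3.
(2.241 + 1.282) / 0.6475 = 3.523 / 0.6475 = 5.441.
n = 5.441² + 3 = 29.60 + 3 = 32.6.
Round up.

n = 33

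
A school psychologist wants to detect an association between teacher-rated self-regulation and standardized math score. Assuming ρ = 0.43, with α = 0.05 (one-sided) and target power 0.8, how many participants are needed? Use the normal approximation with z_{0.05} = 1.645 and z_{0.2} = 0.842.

Fisher's z: C = ½·ln((1+r)/(1−r)) = ½·ln(2.5088) = 0.4599.
n = ((z_{α} + z_β)/C)² + 3.
(1.645 + 0.842) / 0.4599 = 2.487 / 0.4599 = 5.408.
n = 5.408² + 3 = 29.24 + 3 = 32.2.
Round up.

n = 33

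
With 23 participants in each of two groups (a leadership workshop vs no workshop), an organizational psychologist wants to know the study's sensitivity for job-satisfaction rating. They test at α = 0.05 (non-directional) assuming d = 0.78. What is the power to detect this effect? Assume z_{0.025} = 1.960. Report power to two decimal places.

For two equal groups, power = Φ(d·√(n/2) − z_{α/2}).
d·√(n/2) = 0.78 × √(23/2) = 0.78 × 3.391 = 2.645.
z_β = 2.645 − 1.960 = 0.685.
Power = Φ(0.685) = 0.753.

power ≈ 0.75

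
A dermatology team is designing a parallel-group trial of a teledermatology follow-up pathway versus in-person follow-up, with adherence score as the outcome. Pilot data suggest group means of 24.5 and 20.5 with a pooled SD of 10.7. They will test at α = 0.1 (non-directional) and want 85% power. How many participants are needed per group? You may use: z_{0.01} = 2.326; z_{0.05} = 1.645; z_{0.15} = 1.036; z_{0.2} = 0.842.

n = 103 per group

Cohen's d = |M₁ − M₂| / SD_pooled = |24.5 − 20.5| / 10.7 = 4.0 / 10.7 = 0.374.
For two independent groups with equal n: n = 2·((z_{α/2} + z_β) / d)².
z_{α/2} + z_β = 1.645 + 1.036 = 2.681.
n = 2 × (2.681 / 0.374)² = 2 × 7.168² = 2 × 51.39 = 102.8.
Round up to the next whole participant.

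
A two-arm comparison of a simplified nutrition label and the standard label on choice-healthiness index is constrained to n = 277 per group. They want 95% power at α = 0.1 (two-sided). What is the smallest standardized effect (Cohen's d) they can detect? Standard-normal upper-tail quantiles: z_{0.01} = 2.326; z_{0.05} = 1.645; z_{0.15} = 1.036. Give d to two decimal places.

d_min ≈ 0.28

For two independent groups of n = 277 each: d_min = (z_{α/2} + z_β)·√(2/n).
z-sum = 1.645 + 1.645 = 3.290.
d_min = 3.290 × √(2/277) = 3.290 × 0.0850 = 0.280.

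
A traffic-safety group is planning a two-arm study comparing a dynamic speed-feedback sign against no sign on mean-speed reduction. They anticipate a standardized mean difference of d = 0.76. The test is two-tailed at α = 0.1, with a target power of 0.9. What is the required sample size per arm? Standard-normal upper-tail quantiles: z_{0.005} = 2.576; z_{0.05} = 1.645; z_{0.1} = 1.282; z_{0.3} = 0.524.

n = 30 per group

For two independent groups with equal n: n = 2·((z_{α/2} + z_β) / d)².
z_{α/2} + z_β = 1.645 + 1.282 = 2.927.
n = 2 × (2.927 / 0.76)² = 2 × 3.851² = 2 × 14.83 = 29.7.
Round up to the next whole participant.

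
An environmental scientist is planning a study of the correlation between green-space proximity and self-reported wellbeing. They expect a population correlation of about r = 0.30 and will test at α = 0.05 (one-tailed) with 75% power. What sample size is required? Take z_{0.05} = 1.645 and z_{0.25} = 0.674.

n = 60

Fisher's z: C = ½·ln((1+r)/(1−r)) = ½·ln(1.8571) = 0.3095.
n = ((z_{α} + z_β)/C)² + 3.
(1.645 + 0.674) / 0.3095 = 2.319 / 0.3095 = 7.493.
n = 7.493² + 3 = 56.14 + 3 = 59.1.
Round up.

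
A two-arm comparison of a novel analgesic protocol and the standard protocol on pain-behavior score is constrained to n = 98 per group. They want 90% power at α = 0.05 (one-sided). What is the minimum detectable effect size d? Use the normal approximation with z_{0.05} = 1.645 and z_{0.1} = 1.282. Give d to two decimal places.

For two independent groups of n = 98 each: d_min = (z_{α} + z_β)·√(2/n).
z-sum = 1.645 + 1.282 = 2.927.
d_min = 2.927 × √(2/98) = 2.927 × 0.1429 = 0.418.

d_min ≈ 0.42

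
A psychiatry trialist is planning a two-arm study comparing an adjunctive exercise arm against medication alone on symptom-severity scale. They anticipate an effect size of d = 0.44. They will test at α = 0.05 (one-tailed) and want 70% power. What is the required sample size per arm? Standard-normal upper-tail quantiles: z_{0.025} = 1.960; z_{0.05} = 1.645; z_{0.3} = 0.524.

n = 49 per group

For two independent groups with equal n: n = 2·((z_{α} + z_β) / d)².
z_{α} + z_β = 1.645 + 0.524 = 2.169.
n = 2 × (2.169 / 0.44)² = 2 × 4.930² = 2 × 24.30 = 48.6.
Round up to the next whole participant.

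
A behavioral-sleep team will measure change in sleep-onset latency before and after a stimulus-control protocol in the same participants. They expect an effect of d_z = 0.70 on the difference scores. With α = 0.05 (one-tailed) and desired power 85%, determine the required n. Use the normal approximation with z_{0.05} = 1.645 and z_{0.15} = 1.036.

For a paired (one-sample on differences) test: n = ((z_{α} + z_β) / d)².
z_{α} + z_β = 1.645 + 1.036 = 2.681.
n = (2.681 / 0.70)² = 3.830² = 14.67.
Round up.

n = 15 pairs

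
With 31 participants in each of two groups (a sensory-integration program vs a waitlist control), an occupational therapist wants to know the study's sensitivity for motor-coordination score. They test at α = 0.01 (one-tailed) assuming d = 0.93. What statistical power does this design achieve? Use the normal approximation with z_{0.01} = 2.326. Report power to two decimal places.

For two equal groups, power = Φ(d·√(n/2) − z_{α}).
d·√(n/2) = 0.93 × √(31/2) = 0.93 × 3.937 = 3.661.
z_β = 3.661 − 2.326 = 1.335.
Power = Φ(1.335) = 0.909.

power ≈ 0.91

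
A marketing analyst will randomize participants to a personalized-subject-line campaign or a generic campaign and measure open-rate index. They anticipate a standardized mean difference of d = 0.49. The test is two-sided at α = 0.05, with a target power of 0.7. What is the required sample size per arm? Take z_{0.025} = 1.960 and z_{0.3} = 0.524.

For two independent groups with equal n: n = 2·((z_{α/2} + z_β) / d)².
z_{α/2} + z_β = 1.960 + 0.524 = 2.484.
n = 2 × (2.484 / 0.49)² = 2 × 5.069² = 2 × 25.70 = 51.4.
Round up to the next whole participant.

n = 52 per group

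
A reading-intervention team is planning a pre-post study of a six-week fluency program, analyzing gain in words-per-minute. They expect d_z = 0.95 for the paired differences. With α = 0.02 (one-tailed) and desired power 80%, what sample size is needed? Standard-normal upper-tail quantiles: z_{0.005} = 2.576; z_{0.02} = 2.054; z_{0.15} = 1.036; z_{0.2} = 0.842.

n = 10 pairs

For a paired (one-sample on differences) test: n = ((z_{α} + z_β) / d)².
z_{α} + z_β = 2.054 + 0.842 = 2.896.
n = (2.896 / 0.95)² = 3.048² = 9.29.
Round up.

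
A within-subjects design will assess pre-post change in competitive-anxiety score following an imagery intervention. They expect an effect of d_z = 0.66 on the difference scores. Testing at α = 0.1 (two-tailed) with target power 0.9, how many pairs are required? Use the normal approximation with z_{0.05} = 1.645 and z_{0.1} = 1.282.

n = 20 pairs

For a paired (one-sample on differences) test: n = ((z_{α/2} + z_β) / d)².
z_{α/2} + z_β = 1.645 + 1.282 = 2.927.
n = (2.927 / 0.66)² = 4.435² = 19.67.
Round up.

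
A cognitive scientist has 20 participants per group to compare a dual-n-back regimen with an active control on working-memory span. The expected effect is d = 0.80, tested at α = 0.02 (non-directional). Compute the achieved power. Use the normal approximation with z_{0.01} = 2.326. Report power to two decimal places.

power ≈ 0.58

For two equal groups, power = Φ(d·√(n/2) − z_{α/2}).
d·√(n/2) = 0.80 × √(20/2) = 0.80 × 3.162 = 2.530.
z_β = 2.530 − 2.326 = 0.204.
Power = Φ(0.204) = 0.581.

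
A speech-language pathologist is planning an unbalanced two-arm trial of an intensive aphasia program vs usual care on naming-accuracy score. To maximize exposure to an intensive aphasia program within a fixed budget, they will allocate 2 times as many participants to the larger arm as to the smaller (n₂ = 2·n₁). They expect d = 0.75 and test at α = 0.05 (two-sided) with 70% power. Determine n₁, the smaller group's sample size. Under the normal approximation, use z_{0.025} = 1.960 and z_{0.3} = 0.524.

n₁ = 17

With allocation ratio k = n₂/n₁ = 2, Var(x̄₁−x̄₂) = σ²(1/n₁ + 1/(k·n₁)) = σ²·(k+1)/(k·n₁).
So n₁ = (1 + 1/k)·((z_{α/2} + z_β)/d)² = 1.500 × (2.484/0.75)².
n₁ = 1.500 × 10.97 = 16.5.
Round up: n₁ = 17, giving n₂ = 2 × 17 = 34.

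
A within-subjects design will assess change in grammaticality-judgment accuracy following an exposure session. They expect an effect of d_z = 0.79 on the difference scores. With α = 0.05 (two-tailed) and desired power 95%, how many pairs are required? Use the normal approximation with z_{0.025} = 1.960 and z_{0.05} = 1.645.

For a paired (one-sample on differences) test: n = ((z_{α/2} + z_β) / d)².
z_{α/2} + z_β = 1.960 + 1.645 = 3.605.
n = (3.605 / 0.79)² = 4.563² = 20.82.
Round up.

n = 21 pairs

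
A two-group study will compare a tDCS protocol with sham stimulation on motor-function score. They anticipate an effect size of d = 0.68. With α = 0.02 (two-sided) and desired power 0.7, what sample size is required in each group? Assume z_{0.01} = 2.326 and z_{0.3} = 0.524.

For two independent groups with equal n: n = 2·((z_{α/2} + z_β) / d)².
z_{α/2} + z_β = 2.326 + 0.524 = 2.850.
n = 2 × (2.850 / 0.68)² = 2 × 4.191² = 2 × 17.57 = 35.1.
Round up to the next whole participant.

n = 36 per group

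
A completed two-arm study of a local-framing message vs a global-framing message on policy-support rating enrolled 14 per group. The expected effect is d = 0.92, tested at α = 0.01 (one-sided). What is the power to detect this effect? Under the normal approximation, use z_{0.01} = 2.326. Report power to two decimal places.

power ≈ 0.54

For two equal groups, power = Φ(d·√(n/2) − z_{α}).
d·√(n/2) = 0.92 × √(14/2) = 0.92 × 2.646 = 2.434.
z_β = 2.434 − 2.326 = 0.108.
Power = Φ(0.108) = 0.543.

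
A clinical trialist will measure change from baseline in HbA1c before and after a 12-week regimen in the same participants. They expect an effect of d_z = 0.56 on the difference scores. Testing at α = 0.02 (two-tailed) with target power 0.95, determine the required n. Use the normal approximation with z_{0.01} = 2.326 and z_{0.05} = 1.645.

n = 51 pairs

For a paired (one-sample on differences) test: n = ((z_{α/2} + z_β) / d)².
z_{α/2} + z_β = 2.326 + 1.645 = 3.971.
n = (3.971 / 0.56)² = 7.091² = 50.28.
Round up.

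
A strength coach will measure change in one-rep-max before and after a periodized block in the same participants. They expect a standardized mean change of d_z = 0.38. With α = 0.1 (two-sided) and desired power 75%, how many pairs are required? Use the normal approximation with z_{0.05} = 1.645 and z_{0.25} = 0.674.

n = 38 pairs

For a paired (one-sample on differences) test: n = ((z_{α/2} + z_β) / d)².
z_{α/2} + z_β = 1.645 + 0.674 = 2.319.
n = (2.319 / 0.38)² = 6.103² = 37.24.
Round up.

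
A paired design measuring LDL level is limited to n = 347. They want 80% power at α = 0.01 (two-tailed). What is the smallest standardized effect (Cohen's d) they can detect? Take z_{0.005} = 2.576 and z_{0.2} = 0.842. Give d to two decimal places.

d_min ≈ 0.18

For a single sample (or paired design) of n = 347: d_min = (z_{α/2} + z_β)/√n.
z-sum = 2.576 + 0.842 = 3.418.
d_min = 3.418 / √347 = 3.418 / 18.628 = 0.183.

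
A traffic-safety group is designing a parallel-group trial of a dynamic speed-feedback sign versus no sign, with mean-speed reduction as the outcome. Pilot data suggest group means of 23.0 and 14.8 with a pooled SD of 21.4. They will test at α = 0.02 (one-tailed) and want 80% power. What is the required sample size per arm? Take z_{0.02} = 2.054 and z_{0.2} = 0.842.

Cohen's d = |M₁ − M₂| / SD_pooled = |23.0 − 14.8| / 21.4 = 8.2 / 21.4 = 0.383.
For two independent groups with equal n: n = 2·((z_{α} + z_β) / d)².
z_{α} + z_β = 2.054 + 0.842 = 2.896.
n = 2 × (2.896 / 0.383)² = 2 × 7.561² = 2 × 57.17 = 114.3.
Round up to the next whole participant.

n = 115 per group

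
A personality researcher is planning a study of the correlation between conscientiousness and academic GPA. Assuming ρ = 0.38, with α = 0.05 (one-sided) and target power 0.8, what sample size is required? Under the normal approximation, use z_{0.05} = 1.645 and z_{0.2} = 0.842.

n = 42

Fisher's z: C = ½·ln((1+r)/(1−r)) = ½·ln(2.2258) = 0.4001.
n = ((z_{α} + z_β)/C)² + 3.
(1.645 + 0.842) / 0.4001 = 2.487 / 0.4001 = 6.216.
n = 6.216² + 3 = 38.64 + 3 = 41.6.
Round up.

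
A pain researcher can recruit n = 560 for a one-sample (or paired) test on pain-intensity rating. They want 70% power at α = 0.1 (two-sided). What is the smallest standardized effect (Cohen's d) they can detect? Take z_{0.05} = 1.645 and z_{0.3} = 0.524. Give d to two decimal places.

For a single sample (or paired design) of n = 560: d_min = (z_{α/2} + z_β)/√n.
z-sum = 1.645 + 0.524 = 2.169.
d_min = 2.169 / √560 = 2.169 / 23.664 = 0.092.

d_min ≈ 0.09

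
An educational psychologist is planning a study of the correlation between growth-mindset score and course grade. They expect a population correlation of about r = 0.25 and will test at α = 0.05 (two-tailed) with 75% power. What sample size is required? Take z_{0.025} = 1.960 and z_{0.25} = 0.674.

Fisher's z: C = ½·ln((1+r)/(1−r)) = ½·ln(1.6667) = 0.2554.
n = ((z_{α/2} + z_β)/C)² + 3.
(1.960 + 0.674) / 0.2554 = 2.634 / 0.2554 = 10.313.
n = 10.313² + 3 = 106.36 + 3 = 109.4.
Round up.

n = 110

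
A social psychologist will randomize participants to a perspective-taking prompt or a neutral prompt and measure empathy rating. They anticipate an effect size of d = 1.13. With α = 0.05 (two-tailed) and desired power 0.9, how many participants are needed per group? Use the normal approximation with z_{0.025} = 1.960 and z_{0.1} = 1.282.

n = 17 per group

For two independent groups with equal n: n = 2·((z_{α/2} + z_β) / d)².
z_{α/2} + z_β = 1.960 + 1.282 = 3.242.
n = 2 × (3.242 / 1.13)² = 2 × 2.869² = 2 × 8.23 = 16.5.
Round up to the next whole participant.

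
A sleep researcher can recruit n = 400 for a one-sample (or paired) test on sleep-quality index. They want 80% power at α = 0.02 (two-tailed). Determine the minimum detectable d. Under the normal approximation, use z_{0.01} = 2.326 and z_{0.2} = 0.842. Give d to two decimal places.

d_min ≈ 0.16

For a single sample (or paired design) of n = 400: d_min = (z_{α/2} + z_β)/√n.
z-sum = 2.326 + 0.842 = 3.168.
d_min = 3.168 / √400 = 3.168 / 20.000 = 0.158.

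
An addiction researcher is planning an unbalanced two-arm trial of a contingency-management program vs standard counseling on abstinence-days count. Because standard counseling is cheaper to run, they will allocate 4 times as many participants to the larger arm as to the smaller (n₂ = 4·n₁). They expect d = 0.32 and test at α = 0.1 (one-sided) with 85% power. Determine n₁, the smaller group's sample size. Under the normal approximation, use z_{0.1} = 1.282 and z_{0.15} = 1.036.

With allocation ratio k = n₂/n₁ = 4, Var(x̄₁−x̄₂) = σ²(1/n₁ + 1/(k·n₁)) = σ²·(k+1)/(k·n₁).
So n₁ = (1 + 1/k)·((z_{α} + z_β)/d)² = 1.250 × (2.318/0.32)².
n₁ = 1.250 × 52.47 = 65.6.
Round up: n₁ = 66, giving n₂ = 4 × 66 = 264.

n₁ = 66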